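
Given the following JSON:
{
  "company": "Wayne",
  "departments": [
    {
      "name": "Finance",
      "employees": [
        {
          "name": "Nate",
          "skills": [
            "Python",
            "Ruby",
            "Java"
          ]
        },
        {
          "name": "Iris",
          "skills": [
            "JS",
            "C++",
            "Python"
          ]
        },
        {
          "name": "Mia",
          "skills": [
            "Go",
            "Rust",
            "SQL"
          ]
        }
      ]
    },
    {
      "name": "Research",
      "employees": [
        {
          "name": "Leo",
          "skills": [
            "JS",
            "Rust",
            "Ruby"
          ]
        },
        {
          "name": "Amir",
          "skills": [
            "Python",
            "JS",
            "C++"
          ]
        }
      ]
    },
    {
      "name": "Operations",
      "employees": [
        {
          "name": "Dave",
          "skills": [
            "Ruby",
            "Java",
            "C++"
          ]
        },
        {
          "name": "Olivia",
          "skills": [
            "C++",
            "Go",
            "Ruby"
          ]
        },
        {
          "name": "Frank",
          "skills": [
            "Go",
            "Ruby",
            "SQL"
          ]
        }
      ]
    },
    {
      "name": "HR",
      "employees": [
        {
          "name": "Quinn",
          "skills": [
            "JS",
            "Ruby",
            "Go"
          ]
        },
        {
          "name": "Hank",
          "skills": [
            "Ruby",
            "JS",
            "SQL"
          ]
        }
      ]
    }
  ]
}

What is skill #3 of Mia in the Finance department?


Path: departments[0].employees[2].skills[2]
Value: SQL

ANSWER: SQL


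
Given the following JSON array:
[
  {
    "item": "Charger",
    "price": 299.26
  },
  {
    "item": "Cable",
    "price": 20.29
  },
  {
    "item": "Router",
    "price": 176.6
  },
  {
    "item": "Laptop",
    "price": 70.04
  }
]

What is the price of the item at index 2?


Array index 2 -> Router
price = 176.6

ANSWER: 176.6


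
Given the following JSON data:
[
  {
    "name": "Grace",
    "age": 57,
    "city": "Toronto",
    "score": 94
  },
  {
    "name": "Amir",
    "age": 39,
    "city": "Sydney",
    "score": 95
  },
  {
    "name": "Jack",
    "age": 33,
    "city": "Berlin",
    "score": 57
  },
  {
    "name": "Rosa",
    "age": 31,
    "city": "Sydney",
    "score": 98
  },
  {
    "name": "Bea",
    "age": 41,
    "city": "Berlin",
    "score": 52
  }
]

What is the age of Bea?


Looking up record where name = Bea
Record index: 4
Field 'age' = 41

ANSWER: 41


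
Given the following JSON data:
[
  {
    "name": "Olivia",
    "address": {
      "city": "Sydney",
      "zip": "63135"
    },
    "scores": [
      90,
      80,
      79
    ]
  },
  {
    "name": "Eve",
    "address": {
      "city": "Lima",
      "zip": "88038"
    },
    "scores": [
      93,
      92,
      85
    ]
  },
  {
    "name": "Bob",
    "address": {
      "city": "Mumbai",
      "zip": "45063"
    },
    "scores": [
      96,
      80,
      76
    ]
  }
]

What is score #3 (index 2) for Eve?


Path: records[1].scores[2]
Value: 85

ANSWER: 85


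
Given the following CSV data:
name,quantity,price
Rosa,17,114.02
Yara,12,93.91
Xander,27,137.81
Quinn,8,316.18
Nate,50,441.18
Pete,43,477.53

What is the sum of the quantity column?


Values in 'quantity' column:
  Row 1: 17
  Row 2: 12
  Row 3: 27
  Row 4: 8
  Row 5: 50
  Row 6: 43
Sum = 17 + 12 + 27 + 8 + 50 + 43 = 157

ANSWER: 157


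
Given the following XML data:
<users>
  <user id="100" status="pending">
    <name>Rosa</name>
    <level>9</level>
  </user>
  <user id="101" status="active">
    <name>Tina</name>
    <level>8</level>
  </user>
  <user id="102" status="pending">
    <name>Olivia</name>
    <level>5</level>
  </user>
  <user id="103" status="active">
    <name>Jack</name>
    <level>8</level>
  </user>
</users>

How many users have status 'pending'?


Counting users with status='pending':
  Rosa (id=100) -> MATCH
  Olivia (id=102) -> MATCH
Count: 2

ANSWER: 2


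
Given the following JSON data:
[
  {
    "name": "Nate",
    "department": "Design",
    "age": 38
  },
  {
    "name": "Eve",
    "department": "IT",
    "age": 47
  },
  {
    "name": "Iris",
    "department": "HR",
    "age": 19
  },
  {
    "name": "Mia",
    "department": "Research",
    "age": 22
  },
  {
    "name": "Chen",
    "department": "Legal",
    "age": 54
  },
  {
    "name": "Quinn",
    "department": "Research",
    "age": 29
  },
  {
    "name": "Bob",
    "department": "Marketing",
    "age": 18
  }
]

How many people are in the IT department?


Scanning records for department = IT
  Record 1: Eve
Count: 1

ANSWER: 1


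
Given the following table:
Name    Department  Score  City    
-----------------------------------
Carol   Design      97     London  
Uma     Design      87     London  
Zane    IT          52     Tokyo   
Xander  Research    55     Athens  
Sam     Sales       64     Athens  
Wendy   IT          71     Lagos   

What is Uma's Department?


Row 2: Uma
Department = Design

ANSWER: Design


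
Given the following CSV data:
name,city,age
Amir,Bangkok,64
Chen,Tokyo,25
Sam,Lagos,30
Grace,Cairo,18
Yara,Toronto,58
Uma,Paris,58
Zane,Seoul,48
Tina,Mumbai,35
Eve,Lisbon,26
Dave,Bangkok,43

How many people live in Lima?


Scanning city column for 'Lima':
Total matches: 0

ANSWER: 0


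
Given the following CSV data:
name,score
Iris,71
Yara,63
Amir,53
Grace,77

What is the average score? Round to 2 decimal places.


Scores: 71, 63, 53, 77
Sum = 264
Count = 4
Average = 264 / 4 = 66.00

ANSWER: 66.00


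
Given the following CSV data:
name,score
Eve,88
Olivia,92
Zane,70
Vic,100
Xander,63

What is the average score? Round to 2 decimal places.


Scores: 88, 92, 70, 100, 63
Sum = 413
Count = 5
Average = 413 / 5 = 82.60

ANSWER: 82.60


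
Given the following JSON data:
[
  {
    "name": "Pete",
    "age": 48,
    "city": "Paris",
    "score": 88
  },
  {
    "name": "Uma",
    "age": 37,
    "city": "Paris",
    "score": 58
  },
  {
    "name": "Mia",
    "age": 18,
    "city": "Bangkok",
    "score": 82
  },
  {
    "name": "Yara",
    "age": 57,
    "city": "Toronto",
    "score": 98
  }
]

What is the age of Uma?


Looking up record where name = Uma
Record index: 1
Field 'age' = 37

ANSWER: 37


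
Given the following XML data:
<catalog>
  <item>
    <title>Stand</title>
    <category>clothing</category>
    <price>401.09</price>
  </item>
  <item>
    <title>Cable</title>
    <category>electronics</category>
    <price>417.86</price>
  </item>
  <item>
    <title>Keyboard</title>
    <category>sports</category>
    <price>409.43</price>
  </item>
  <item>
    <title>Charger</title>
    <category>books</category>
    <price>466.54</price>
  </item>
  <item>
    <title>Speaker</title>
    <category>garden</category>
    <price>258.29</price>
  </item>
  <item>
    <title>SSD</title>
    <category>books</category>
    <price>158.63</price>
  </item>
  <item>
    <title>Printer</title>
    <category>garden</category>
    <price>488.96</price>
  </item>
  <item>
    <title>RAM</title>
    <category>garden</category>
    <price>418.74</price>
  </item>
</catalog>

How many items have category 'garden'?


Scanning <item> elements for <category>garden</category>:
  Item 5: Speaker -> MATCH
  Item 7: Printer -> MATCH
  Item 8: RAM -> MATCH
Count: 3

ANSWER: 3


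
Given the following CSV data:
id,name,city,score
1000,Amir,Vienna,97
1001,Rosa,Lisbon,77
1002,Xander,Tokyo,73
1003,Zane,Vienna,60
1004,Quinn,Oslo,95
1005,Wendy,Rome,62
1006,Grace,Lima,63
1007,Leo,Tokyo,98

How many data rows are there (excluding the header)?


Counting rows (excluding header):
Header: id,name,city,score
Data rows: 8

ANSWER: 8


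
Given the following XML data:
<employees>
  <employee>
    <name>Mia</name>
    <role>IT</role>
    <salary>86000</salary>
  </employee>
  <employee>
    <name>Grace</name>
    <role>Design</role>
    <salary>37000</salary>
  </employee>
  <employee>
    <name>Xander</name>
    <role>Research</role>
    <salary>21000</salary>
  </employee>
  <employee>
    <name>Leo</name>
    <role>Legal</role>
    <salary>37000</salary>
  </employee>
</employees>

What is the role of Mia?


Searching for <employee> with <name>Mia</name>
Found at position 1
<role>IT</role>

ANSWER: IT


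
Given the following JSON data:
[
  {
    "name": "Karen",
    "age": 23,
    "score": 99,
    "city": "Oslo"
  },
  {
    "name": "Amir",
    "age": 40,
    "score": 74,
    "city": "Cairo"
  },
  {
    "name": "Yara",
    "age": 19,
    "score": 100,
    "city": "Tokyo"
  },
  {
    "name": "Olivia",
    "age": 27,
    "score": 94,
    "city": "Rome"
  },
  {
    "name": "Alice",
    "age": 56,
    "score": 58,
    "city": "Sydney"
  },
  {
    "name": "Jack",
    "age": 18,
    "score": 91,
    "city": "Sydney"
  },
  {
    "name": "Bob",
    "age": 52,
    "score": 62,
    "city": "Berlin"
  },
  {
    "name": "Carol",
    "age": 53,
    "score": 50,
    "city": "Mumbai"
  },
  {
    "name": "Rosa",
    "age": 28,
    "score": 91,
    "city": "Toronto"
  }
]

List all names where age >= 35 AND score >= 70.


Checking both conditions:
  Karen (age=23, score=99) -> no
  Amir (age=40, score=74) -> YES
  Yara (age=19, score=100) -> no
  Olivia (age=27, score=94) -> no
  Alice (age=56, score=58) -> no
  Jack (age=18, score=91) -> no
  Bob (age=52, score=62) -> no
  Carol (age=53, score=50) -> no
  Rosa (age=28, score=91) -> no


ANSWER: Amir


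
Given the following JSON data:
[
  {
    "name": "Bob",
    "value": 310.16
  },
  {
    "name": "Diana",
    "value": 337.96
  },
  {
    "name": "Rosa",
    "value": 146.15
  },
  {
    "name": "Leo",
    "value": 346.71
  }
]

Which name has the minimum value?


Comparing values:
  Bob: 310.16
  Diana: 337.96
  Rosa: 146.15
  Leo: 346.71
Minimum: Rosa (146.15)

ANSWER: Rosa


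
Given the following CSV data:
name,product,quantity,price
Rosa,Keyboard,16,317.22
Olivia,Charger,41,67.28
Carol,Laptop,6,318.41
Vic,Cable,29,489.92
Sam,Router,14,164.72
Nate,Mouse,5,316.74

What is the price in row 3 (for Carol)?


Row 3: Carol
Column 'price' = 318.41

ANSWER: 318.41


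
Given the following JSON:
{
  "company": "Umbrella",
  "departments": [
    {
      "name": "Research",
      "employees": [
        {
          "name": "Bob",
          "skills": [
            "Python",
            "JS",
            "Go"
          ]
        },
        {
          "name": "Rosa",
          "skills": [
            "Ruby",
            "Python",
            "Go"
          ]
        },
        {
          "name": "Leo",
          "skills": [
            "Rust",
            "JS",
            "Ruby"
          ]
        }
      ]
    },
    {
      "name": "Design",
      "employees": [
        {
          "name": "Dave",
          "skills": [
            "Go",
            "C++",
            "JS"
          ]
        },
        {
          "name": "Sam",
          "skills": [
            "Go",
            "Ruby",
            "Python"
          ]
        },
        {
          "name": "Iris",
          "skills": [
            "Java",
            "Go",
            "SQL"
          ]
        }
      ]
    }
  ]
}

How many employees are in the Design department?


Path: departments[1].employees
Count: 3

ANSWER: 3


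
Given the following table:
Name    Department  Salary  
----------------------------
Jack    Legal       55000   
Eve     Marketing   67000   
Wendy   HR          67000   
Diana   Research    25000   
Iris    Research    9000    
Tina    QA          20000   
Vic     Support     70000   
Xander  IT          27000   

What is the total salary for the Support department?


Support department members:
  Vic: 70000
Total = 70000 = 70000

ANSWER: 70000


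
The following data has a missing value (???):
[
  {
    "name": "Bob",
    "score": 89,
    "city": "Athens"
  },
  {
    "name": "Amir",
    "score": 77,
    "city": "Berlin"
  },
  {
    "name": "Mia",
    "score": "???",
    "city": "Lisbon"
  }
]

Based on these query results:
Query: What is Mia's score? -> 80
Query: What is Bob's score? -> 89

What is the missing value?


The missing value is Mia's score
From query: Mia's score = 80

ANSWER: 80


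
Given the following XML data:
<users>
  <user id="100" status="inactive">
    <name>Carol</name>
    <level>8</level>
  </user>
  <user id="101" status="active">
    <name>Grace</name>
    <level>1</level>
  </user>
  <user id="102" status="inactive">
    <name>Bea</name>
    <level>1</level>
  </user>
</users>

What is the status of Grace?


Finding user with name = Grace
user id="101" status="active"

ANSWER: active


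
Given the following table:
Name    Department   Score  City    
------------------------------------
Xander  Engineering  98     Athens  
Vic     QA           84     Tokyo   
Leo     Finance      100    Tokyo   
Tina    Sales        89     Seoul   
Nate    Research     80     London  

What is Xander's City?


Row 1: Xander
City = Athens

ANSWER: Athens


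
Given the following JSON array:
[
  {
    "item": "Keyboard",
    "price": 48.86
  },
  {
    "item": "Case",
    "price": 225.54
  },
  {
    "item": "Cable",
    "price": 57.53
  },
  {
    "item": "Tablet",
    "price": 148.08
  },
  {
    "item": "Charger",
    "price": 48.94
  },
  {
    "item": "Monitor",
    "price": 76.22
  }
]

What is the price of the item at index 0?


Array index 0 -> Keyboard
price = 48.86

ANSWER: 48.86


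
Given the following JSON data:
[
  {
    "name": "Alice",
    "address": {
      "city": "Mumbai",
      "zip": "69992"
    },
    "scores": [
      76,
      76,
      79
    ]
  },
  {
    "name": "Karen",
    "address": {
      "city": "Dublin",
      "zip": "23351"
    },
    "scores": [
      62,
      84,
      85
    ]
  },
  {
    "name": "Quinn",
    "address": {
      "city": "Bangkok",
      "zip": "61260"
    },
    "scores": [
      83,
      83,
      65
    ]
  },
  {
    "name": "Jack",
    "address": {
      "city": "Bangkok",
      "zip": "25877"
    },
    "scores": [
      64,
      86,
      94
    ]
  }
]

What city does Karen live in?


Path: records[1].address.city
Value: Dublin

ANSWER: Dublin


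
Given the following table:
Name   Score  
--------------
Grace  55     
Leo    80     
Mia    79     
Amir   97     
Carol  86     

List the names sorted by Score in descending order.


Sorting by Score (descending):
  Amir: 97
  Carol: 86
  Leo: 80
  Mia: 79
  Grace: 55


ANSWER: Amir, Carol, Leo, Mia, Grace


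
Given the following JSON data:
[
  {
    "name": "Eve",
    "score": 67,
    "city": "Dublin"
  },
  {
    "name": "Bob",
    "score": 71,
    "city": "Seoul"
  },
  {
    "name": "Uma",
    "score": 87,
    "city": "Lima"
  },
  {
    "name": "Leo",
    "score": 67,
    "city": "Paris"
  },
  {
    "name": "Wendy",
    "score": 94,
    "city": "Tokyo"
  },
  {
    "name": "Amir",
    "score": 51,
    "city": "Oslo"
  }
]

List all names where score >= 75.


Filtering records where score >= 75:
  Eve (score=67) -> no
  Bob (score=71) -> no
  Uma (score=87) -> YES
  Leo (score=67) -> no
  Wendy (score=94) -> YES
  Amir (score=51) -> no


ANSWER: Uma, Wendy


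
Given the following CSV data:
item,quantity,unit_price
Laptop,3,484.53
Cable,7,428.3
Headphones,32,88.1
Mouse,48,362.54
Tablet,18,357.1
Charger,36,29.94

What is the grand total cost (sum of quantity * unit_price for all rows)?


Computing row totals:
  Laptop: 3 * 484.53 = 1453.59
  Cable: 7 * 428.3 = 2998.1
  Headphones: 32 * 88.1 = 2819.2
  Mouse: 48 * 362.54 = 17401.92
  Tablet: 18 * 357.1 = 6427.8
  Charger: 36 * 29.94 = 1077.84
Grand total = 1453.59 + 2998.1 + 2819.2 + 17401.92 + 6427.8 + 1077.84 = 32178.45

ANSWER: 32178.45


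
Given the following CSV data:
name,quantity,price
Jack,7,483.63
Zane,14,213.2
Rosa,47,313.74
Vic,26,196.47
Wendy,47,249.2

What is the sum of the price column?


Values in 'price' column:
  Row 1: 483.63
  Row 2: 213.2
  Row 3: 313.74
  Row 4: 196.47
  Row 5: 249.2
Sum = 483.63 + 213.2 + 313.74 + 196.47 + 249.2 = 1456.24

ANSWER: 1456.24


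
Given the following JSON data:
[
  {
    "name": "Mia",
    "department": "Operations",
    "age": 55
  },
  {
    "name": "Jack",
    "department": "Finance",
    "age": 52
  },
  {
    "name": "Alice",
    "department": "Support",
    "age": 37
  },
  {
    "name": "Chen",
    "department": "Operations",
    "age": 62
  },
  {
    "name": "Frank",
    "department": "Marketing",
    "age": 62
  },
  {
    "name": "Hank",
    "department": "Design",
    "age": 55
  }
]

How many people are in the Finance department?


Scanning records for department = Finance
  Record 1: Jack
Count: 1

ANSWER: 1


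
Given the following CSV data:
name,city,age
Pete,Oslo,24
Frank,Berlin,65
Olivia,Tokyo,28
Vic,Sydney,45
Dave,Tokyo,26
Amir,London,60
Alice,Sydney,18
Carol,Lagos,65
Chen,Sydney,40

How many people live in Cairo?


Scanning city column for 'Cairo':
Total matches: 0

ANSWER: 0


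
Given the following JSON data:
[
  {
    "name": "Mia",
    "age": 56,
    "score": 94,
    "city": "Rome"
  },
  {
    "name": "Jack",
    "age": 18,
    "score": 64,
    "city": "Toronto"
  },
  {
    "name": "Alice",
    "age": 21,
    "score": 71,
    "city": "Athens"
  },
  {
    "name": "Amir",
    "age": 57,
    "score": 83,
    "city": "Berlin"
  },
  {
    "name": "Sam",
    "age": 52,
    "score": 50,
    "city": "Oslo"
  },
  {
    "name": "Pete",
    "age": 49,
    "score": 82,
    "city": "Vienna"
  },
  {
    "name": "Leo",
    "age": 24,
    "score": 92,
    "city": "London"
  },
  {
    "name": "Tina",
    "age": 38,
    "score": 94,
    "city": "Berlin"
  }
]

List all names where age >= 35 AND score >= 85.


Checking both conditions:
  Mia (age=56, score=94) -> YES
  Jack (age=18, score=64) -> no
  Alice (age=21, score=71) -> no
  Amir (age=57, score=83) -> no
  Sam (age=52, score=50) -> no
  Pete (age=49, score=82) -> no
  Leo (age=24, score=92) -> no
  Tina (age=38, score=94) -> YES


ANSWER: Mia, Tina


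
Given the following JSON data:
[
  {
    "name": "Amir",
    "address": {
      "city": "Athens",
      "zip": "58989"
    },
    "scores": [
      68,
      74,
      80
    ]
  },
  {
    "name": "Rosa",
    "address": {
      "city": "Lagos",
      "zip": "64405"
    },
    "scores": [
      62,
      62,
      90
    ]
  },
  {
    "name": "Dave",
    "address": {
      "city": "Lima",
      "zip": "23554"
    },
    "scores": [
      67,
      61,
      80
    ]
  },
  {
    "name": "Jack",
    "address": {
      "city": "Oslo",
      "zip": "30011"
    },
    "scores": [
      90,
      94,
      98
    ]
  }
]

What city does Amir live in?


Path: records[0].address.city
Value: Athens

ANSWER: Athens


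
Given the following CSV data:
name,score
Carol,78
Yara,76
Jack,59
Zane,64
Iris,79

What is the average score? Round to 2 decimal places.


Scores: 78, 76, 59, 64, 79
Sum = 356
Count = 5
Average = 356 / 5 = 71.20

ANSWER: 71.20


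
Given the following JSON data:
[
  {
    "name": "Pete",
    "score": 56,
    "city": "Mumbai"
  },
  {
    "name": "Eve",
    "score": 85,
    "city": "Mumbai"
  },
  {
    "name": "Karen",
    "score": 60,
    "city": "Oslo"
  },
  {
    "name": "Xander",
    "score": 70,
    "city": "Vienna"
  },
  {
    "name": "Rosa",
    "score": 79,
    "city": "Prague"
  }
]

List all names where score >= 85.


Filtering records where score >= 85:
  Pete (score=56) -> no
  Eve (score=85) -> YES
  Karen (score=60) -> no
  Xander (score=70) -> no
  Rosa (score=79) -> no


ANSWER: Eve


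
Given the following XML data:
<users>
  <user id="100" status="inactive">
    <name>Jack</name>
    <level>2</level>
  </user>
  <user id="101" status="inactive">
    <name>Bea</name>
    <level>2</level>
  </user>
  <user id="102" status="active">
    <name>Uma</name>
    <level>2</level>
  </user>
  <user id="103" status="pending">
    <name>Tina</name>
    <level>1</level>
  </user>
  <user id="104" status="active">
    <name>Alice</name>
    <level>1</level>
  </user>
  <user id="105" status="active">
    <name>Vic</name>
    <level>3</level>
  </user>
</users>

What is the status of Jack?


Finding user with name = Jack
user id="100" status="inactive"

ANSWER: inactive


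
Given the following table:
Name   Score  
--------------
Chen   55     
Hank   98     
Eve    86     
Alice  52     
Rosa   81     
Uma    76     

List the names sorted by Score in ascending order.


Sorting by Score (ascending):
  Alice: 52
  Chen: 55
  Uma: 76
  Rosa: 81
  Eve: 86
  Hank: 98


ANSWER: Alice, Chen, Uma, Rosa, Eve, Hank


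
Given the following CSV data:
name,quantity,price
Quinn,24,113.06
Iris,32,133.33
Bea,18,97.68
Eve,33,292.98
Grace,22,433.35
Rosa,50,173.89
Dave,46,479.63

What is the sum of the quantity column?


Values in 'quantity' column:
  Row 1: 24
  Row 2: 32
  Row 3: 18
  Row 4: 33
  Row 5: 22
  Row 6: 50
  Row 7: 46
Sum = 24 + 32 + 18 + 33 + 22 + 50 + 46 = 225

ANSWER: 225


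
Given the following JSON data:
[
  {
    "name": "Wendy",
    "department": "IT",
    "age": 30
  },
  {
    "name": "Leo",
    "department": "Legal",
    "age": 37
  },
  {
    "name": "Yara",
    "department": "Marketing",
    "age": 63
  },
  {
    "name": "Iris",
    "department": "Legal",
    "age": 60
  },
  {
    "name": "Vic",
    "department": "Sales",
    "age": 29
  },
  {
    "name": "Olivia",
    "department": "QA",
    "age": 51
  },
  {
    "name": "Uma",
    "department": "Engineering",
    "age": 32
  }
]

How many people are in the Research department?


Scanning records for department = Research
  No matches found
Count: 0

ANSWER: 0


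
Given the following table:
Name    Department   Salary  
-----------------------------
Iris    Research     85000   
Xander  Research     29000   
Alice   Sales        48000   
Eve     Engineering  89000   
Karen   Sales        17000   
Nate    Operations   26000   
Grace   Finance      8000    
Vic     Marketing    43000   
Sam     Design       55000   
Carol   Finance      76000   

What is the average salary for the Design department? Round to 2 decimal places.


Design department members:
  Sam: 55000
Sum = 55000
Count = 1
Average = 55000 / 1 = 55000.00

ANSWER: 55000.00


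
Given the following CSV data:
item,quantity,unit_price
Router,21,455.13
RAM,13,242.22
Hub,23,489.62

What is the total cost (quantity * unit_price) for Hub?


Row: Hub
quantity = 23
unit_price = 489.62
total = 23 * 489.62 = 11261.26

ANSWER: 11261.26


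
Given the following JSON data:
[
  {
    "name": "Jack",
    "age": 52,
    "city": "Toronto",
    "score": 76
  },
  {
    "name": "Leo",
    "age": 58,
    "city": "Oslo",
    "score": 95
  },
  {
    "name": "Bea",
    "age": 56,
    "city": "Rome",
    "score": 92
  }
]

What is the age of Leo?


Looking up record where name = Leo
Record index: 1
Field 'age' = 58

ANSWER: 58


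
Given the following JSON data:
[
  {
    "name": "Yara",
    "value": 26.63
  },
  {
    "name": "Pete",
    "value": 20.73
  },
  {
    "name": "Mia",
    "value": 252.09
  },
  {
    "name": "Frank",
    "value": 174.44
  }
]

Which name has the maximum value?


Comparing values:
  Yara: 26.63
  Pete: 20.73
  Mia: 252.09
  Frank: 174.44
Maximum: Mia (252.09)

ANSWER: Mia


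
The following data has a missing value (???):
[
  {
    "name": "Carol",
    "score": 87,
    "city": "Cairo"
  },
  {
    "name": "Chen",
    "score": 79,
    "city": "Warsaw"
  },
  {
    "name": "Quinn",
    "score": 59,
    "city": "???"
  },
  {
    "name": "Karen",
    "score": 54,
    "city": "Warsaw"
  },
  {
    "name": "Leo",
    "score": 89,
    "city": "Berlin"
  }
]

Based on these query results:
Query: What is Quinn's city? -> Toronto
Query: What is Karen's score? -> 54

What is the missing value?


The missing value is Quinn's city
From query: Quinn's city = Toronto

ANSWER: Toronto


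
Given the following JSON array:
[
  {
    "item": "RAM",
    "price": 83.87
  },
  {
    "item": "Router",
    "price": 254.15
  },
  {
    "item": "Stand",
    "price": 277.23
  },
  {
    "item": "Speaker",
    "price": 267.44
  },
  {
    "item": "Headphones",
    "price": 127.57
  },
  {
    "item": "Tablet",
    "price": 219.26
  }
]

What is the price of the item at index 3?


Array index 3 -> Speaker
price = 267.44

ANSWER: 267.44


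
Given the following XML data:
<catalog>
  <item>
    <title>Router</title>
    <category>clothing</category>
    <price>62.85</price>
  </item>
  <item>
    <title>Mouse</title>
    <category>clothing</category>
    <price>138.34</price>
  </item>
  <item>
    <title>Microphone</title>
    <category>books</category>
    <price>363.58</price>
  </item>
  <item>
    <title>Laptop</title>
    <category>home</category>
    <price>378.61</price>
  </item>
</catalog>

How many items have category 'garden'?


Scanning <item> elements for <category>garden</category>:
Count: 0

ANSWER: 0


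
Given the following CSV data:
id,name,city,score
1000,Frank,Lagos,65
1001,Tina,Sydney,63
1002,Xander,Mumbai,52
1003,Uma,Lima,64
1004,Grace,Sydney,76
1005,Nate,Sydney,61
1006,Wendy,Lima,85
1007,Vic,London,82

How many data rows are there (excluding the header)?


Counting rows (excluding header):
Header: id,name,city,score
Data rows: 8

ANSWER: 8


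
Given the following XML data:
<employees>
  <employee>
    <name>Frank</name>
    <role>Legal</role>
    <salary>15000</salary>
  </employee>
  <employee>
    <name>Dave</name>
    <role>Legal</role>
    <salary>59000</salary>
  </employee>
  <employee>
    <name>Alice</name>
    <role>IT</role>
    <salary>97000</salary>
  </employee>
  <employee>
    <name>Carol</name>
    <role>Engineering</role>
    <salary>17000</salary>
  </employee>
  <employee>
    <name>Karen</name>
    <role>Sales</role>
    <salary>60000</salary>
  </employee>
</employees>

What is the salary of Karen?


Searching for <employee> with <name>Karen</name>
Found at position 5
<salary>60000</salary>

ANSWER: 60000


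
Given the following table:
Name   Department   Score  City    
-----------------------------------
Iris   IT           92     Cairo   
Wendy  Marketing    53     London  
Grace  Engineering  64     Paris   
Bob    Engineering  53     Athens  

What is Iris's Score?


Row 1: Iris
Score = 92

ANSWER: 92


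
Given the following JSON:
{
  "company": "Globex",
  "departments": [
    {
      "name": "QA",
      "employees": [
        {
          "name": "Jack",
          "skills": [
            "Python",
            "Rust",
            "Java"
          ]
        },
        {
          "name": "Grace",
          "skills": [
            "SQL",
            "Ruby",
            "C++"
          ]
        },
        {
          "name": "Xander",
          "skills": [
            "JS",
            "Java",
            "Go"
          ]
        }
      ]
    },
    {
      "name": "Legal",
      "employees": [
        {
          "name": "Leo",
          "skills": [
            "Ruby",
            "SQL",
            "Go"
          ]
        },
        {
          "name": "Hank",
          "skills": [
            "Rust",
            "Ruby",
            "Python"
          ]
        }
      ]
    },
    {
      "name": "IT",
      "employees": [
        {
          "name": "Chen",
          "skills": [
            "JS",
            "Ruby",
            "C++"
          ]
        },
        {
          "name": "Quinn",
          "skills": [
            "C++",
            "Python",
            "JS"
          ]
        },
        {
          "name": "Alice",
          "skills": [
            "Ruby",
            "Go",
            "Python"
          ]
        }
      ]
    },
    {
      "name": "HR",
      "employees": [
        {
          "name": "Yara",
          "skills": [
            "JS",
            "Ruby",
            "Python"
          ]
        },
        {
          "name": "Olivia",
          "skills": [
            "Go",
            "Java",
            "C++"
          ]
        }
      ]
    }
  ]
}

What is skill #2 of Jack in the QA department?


Path: departments[0].employees[0].skills[1]
Value: Rust

ANSWER: Rust


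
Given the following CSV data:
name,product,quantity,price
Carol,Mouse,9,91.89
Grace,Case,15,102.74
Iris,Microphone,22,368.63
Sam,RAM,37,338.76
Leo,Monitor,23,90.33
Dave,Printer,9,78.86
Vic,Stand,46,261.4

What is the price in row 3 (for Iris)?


Row 3: Iris
Column 'price' = 368.63

ANSWER: 368.63


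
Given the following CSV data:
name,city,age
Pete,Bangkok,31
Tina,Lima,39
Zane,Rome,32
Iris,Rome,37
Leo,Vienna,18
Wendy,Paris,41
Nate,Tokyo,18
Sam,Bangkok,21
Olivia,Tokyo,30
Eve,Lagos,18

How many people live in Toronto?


Scanning city column for 'Toronto':
Total matches: 0

ANSWER: 0


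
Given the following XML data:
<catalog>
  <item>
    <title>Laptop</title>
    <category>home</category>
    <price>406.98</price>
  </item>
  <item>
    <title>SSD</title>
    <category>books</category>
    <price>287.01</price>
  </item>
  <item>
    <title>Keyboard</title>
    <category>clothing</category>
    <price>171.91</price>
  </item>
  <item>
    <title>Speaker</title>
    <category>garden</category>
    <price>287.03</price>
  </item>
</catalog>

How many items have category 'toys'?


Scanning <item> elements for <category>toys</category>:
Count: 0

ANSWER: 0


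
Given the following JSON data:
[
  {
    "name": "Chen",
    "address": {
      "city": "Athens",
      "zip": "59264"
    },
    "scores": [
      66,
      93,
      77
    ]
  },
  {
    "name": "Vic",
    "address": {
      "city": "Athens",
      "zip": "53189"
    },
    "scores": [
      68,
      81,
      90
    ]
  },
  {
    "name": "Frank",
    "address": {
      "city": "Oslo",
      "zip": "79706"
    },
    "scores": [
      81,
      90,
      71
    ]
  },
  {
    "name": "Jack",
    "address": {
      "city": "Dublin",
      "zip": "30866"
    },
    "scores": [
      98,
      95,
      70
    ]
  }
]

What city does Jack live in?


Path: records[3].address.city
Value: Dublin

ANSWER: Dublin


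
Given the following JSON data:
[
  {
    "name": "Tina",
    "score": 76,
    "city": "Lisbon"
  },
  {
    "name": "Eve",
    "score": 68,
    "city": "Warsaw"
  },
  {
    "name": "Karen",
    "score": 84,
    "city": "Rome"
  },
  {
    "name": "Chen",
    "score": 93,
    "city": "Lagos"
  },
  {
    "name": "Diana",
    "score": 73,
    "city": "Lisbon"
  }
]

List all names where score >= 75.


Filtering records where score >= 75:
  Tina (score=76) -> YES
  Eve (score=68) -> no
  Karen (score=84) -> YES
  Chen (score=93) -> YES
  Diana (score=73) -> no


ANSWER: Tina, Karen, Chen


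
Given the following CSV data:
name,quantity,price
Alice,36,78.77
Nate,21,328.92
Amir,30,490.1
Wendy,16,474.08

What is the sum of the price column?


Values in 'price' column:
  Row 1: 78.77
  Row 2: 328.92
  Row 3: 490.1
  Row 4: 474.08
Sum = 78.77 + 328.92 + 490.1 + 474.08 = 1371.87

ANSWER: 1371.87


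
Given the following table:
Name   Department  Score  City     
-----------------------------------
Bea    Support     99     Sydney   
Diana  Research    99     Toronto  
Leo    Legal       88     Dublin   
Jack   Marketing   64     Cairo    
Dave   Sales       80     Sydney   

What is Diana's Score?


Row 2: Diana
Score = 99

ANSWER: 99


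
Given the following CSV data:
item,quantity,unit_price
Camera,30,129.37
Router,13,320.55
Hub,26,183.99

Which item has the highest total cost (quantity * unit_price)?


Computing row totals:
  Camera: 3881.1
  Router: 4167.15
  Hub: 4783.74
Maximum: Hub (4783.74)

ANSWER: Hub


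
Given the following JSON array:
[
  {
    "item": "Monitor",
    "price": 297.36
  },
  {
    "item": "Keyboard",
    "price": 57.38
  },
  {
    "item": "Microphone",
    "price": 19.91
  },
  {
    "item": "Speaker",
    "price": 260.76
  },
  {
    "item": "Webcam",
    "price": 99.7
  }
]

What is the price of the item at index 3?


Array index 3 -> Speaker
price = 260.76

ANSWER: 260.76


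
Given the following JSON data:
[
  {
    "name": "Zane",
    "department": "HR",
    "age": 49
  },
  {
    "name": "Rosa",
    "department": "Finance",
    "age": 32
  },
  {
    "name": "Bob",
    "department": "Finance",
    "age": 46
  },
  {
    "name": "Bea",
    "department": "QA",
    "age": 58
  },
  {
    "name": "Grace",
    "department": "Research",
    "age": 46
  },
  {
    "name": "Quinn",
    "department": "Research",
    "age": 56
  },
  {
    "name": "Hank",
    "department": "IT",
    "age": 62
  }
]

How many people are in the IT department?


Scanning records for department = IT
  Record 6: Hank
Count: 1

ANSWER: 1


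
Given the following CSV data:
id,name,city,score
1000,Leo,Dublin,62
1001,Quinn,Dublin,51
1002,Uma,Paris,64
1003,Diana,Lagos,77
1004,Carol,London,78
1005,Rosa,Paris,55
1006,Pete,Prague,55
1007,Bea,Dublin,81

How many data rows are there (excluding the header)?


Counting rows (excluding header):
Header: id,name,city,score
Data rows: 8

ANSWER: 8


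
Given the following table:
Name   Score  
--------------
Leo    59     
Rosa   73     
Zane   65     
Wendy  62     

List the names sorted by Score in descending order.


Sorting by Score (descending):
  Rosa: 73
  Zane: 65
  Wendy: 62
  Leo: 59


ANSWER: Rosa, Zane, Wendy, Leo


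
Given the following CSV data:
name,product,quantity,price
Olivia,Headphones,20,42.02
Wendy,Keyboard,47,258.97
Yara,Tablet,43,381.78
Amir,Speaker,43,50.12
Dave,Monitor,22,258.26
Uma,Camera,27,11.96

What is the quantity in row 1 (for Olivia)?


Row 1: Olivia
Column 'quantity' = 20

ANSWER: 20


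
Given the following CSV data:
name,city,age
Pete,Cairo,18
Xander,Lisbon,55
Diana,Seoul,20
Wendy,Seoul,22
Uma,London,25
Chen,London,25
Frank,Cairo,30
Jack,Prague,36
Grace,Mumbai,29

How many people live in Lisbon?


Scanning city column for 'Lisbon':
  Row 2: Xander -> MATCH
Total matches: 1

ANSWER: 1


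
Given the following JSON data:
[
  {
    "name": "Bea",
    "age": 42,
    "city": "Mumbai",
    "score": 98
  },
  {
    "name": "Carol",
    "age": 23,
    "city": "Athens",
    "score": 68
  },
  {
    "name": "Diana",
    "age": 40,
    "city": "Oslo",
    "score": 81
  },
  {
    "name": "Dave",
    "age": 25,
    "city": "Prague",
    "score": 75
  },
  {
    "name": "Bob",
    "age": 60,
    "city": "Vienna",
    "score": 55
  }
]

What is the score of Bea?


Looking up record where name = Bea
Record index: 0
Field 'score' = 98

ANSWER: 98


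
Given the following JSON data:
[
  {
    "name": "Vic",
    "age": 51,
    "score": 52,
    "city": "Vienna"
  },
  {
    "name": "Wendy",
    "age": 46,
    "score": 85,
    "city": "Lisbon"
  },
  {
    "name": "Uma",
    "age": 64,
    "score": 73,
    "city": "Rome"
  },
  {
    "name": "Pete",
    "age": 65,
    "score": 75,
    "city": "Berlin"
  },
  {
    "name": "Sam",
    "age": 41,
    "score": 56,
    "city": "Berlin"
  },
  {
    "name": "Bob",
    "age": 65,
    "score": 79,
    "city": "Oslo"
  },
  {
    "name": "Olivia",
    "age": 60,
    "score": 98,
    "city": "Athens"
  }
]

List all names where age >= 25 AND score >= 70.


Checking both conditions:
  Vic (age=51, score=52) -> no
  Wendy (age=46, score=85) -> YES
  Uma (age=64, score=73) -> YES
  Pete (age=65, score=75) -> YES
  Sam (age=41, score=56) -> no
  Bob (age=65, score=79) -> YES
  Olivia (age=60, score=98) -> YES


ANSWER: Wendy, Uma, Pete, Bob, Olivia


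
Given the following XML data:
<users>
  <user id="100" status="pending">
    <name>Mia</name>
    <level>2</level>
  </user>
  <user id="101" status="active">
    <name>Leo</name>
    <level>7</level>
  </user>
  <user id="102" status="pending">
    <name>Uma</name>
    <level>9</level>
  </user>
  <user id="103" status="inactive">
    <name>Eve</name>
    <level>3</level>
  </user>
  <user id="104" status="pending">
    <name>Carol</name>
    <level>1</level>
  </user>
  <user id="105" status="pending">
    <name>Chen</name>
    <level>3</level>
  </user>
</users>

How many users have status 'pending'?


Counting users with status='pending':
  Mia (id=100) -> MATCH
  Uma (id=102) -> MATCH
  Carol (id=104) -> MATCH
  Chen (id=105) -> MATCH
Count: 4

ANSWER: 4


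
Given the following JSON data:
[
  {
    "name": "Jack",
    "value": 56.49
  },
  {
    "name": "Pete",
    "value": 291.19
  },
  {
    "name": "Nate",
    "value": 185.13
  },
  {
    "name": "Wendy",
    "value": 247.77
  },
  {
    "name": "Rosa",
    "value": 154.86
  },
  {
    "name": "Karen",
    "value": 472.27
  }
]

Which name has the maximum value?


Comparing values:
  Jack: 56.49
  Pete: 291.19
  Nate: 185.13
  Wendy: 247.77
  Rosa: 154.86
  Karen: 472.27
Maximum: Karen (472.27)

ANSWER: Karen


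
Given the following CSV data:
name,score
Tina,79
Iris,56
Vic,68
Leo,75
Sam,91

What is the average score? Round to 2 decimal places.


Scores: 79, 56, 68, 75, 91
Sum = 369
Count = 5
Average = 369 / 5 = 73.80

ANSWER: 73.80


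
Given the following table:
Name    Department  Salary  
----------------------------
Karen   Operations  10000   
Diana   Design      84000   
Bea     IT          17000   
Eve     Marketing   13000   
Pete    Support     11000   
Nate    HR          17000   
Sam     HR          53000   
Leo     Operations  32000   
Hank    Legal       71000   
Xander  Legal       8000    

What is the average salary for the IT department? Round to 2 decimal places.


IT department members:
  Bea: 17000
Sum = 17000
Count = 1
Average = 17000 / 1 = 17000.00

ANSWER: 17000.00


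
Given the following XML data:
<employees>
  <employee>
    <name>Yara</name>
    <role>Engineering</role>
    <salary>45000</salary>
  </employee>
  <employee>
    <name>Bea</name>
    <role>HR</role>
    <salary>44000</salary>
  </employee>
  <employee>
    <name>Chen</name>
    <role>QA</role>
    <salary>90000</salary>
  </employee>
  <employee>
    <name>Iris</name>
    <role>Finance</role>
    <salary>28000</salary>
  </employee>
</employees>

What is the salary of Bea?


Searching for <employee> with <name>Bea</name>
Found at position 2
<salary>44000</salary>

ANSWER: 44000


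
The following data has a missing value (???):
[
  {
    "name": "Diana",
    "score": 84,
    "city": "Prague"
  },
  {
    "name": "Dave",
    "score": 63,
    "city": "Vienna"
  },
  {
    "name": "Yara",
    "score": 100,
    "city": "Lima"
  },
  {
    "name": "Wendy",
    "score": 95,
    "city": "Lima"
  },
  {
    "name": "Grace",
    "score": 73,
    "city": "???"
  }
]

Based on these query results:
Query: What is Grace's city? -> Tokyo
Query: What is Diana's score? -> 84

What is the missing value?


The missing value is Grace's city
From query: Grace's city = Tokyo

ANSWER: Tokyo


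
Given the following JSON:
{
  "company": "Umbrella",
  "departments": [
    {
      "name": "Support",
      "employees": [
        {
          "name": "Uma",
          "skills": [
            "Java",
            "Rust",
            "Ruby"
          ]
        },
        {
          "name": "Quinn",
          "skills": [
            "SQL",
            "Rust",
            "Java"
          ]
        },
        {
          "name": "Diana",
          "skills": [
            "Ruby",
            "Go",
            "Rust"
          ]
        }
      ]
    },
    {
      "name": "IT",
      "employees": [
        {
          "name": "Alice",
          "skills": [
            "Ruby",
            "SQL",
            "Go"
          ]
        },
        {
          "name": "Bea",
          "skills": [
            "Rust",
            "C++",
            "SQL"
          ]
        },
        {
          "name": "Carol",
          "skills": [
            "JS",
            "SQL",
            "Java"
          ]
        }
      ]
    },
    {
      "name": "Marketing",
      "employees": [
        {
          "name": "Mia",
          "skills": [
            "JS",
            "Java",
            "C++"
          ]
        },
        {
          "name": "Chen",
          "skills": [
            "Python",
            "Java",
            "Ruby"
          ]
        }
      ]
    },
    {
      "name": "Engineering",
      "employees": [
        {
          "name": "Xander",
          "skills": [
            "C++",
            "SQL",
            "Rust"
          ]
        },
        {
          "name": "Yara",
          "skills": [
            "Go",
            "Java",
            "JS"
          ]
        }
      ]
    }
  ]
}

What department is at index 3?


Path: departments[3].name
Value: Engineering

ANSWER: Engineering
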